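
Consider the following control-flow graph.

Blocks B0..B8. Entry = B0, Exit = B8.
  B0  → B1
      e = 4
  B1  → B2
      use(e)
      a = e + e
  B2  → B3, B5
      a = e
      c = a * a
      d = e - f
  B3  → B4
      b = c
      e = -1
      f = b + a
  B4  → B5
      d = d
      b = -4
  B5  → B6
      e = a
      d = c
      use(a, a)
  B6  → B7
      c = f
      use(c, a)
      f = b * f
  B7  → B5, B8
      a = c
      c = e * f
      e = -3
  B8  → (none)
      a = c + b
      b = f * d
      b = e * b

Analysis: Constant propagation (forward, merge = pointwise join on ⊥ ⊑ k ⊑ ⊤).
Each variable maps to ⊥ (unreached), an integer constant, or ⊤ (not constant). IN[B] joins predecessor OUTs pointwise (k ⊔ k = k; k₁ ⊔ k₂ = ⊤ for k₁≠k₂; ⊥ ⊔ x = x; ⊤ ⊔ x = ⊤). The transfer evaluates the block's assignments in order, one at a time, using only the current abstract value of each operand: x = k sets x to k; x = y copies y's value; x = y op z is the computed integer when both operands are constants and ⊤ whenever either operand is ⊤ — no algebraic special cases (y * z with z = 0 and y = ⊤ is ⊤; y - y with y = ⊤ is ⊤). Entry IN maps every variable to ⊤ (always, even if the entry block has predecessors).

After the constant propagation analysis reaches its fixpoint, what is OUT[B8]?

Answer: {a: ⊤, b: ⊤, c: ⊤, d: ⊤, e: -3, f: ⊤}

Working:
Converged values:
  B0:   IN=(all ⊤)   OUT={e:4; rest ⊤}
  B1:   IN={e:4; rest ⊤}   OUT={a:8, e:4; rest ⊤}
  B2:   IN={a:8, e:4; rest ⊤}   OUT={a:4, c:16, e:4; rest ⊤}
  B3:   IN={a:4, c:16, e:4; rest ⊤}   OUT={a:4, b:16, c:16, e:-1, f:20; rest ⊤}
  B4:   IN={a:4, b:16, c:16, e:-1, f:20; rest ⊤}   OUT={a:4, b:-4, c:16, e:-1, f:20; rest ⊤}
  B5:   IN=(all ⊤)   OUT=(all ⊤)
  B6:   IN=(all ⊤)   OUT=(all ⊤)
  B7:   IN=(all ⊤)   OUT={e:-3; rest ⊤}
  B8:   IN={e:-3; rest ⊤}   OUT={e:-3; rest ⊤}

Merge at B8: IN[B8] = OUT[B7] = {a: ⊤, b: ⊤, c: ⊤, d: ⊤, e: -3, f: ⊤}
Applying B8's transfer function to that IN value gives OUT[B8] (row B8 above).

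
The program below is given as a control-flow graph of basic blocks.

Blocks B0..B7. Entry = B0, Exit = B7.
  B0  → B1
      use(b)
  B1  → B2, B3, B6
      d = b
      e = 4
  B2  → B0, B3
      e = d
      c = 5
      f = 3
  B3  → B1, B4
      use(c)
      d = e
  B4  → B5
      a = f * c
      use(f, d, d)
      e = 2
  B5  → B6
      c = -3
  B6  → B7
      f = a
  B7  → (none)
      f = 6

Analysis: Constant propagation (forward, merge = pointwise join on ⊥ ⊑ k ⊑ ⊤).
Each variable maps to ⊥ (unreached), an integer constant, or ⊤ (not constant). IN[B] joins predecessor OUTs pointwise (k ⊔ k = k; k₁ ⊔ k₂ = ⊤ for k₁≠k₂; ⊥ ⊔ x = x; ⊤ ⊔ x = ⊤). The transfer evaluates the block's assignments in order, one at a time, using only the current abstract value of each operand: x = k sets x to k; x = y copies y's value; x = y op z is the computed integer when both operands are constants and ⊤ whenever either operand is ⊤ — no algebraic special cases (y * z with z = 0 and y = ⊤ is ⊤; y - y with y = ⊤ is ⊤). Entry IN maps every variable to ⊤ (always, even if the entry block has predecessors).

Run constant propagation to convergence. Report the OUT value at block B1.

Answer: {a: ⊤, b: ⊤, c: ⊤, d: ⊤, e: 4, f: ⊤}

Trace:
Converged values:
  B0:   IN=(all ⊤)   OUT=(all ⊤)
  B1:   IN=(all ⊤)   OUT={e:4; rest ⊤}
  B2:   IN={e:4; rest ⊤}   OUT={c:5, f:3; rest ⊤}
  B3:   IN=(all ⊤)   OUT=(all ⊤)
  B4:   IN=(all ⊤)   OUT={e:2; rest ⊤}
  B5:   IN={e:2; rest ⊤}   OUT={c:-3, e:2; rest ⊤}
  B6:   IN=(all ⊤)   OUT=(all ⊤)
  B7:   IN=(all ⊤)   OUT={f:6; rest ⊤}

Merge at B1: IN[B1] = OUT[B0] ⊔ OUT[B3] = {a: ⊤, b: ⊤, c: ⊤, d: ⊤, e: ⊤, f: ⊤}
Applying B1's transfer function to that IN value gives OUT[B1] (row B1 above).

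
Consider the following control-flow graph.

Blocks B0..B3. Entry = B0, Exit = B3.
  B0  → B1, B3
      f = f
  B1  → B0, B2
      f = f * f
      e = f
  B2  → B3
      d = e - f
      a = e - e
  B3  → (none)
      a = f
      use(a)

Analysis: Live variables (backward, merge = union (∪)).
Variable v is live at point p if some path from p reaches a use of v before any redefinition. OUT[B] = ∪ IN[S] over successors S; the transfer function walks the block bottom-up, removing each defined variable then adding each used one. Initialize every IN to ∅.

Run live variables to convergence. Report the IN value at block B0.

Answer: {f}

Derivation:
Per-block solution:
  B0:  IN={f}  OUT={f}
  B1:  IN={f}  OUT={e, f}
  B2:  IN={e, f}  OUT={f}
  B3:  IN={f}  OUT={}

Merge at B0: OUT[B0] = IN[B1] ⊔ IN[B3] = {f}
Applying B0's transfer function to that OUT value gives IN[B0] (row B0 above).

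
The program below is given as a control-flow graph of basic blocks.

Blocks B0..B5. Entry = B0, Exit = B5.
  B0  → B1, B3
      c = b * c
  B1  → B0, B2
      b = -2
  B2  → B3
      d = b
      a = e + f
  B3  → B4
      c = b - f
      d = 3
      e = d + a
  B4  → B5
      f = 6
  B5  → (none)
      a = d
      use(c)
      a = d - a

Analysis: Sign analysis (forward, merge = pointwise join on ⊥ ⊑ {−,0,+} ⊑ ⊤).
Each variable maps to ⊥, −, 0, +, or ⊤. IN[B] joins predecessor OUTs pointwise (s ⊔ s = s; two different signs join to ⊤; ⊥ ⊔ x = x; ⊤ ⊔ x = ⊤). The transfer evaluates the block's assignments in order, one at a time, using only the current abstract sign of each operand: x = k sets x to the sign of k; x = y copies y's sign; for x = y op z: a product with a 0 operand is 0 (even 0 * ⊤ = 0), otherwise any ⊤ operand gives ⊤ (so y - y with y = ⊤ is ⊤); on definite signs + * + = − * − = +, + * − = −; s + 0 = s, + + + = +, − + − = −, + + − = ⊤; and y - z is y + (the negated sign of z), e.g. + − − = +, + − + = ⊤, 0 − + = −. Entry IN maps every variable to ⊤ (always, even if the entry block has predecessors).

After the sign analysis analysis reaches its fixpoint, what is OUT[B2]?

Fixpoint table:
  B0:  IN=(all ⊤)  OUT=(all ⊤)
  B1:  IN=(all ⊤)  OUT={b:-; rest ⊤}
  B2:  IN={b:-; rest ⊤}  OUT={b:-, d:-; rest ⊤}
  B3:  IN=(all ⊤)  OUT={d:+; rest ⊤}
  B4:  IN={d:+; rest ⊤}  OUT={d:+, f:+; rest ⊤}
  B5:  IN={d:+, f:+; rest ⊤}  OUT={d:+, f:+; rest ⊤}

Merge at B2: IN[B2] = OUT[B1] = {a: ⊤, b: -, c: ⊤, d: ⊤, e: ⊤, f: ⊤}
Applying B2's transfer function to that IN value gives OUT[B2] (row B2 above).

Answer: {a: ⊤, b: -, c: ⊤, d: -, e: ⊤, f: ⊤}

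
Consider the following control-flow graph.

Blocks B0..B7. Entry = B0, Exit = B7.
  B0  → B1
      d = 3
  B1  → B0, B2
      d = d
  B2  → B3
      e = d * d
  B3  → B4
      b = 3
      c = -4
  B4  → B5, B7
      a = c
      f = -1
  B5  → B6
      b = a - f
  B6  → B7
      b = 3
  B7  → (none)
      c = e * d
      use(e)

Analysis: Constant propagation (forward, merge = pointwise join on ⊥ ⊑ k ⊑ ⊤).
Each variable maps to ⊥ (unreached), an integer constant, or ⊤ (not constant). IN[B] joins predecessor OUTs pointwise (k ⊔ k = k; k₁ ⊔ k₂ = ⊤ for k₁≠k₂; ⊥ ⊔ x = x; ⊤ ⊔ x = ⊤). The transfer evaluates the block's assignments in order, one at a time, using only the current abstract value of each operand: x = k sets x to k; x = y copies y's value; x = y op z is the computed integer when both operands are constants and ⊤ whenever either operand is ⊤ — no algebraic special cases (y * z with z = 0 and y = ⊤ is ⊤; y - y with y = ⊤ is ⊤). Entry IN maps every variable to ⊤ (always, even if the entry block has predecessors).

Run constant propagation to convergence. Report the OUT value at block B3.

Answer: {a: ⊤, b: 3, c: -4, d: 3, e: 9, f: ⊤}

Trace:
Converged values:
  B0:  IN=(all ⊤)  OUT={d:3; rest ⊤}
  B1:  IN={d:3; rest ⊤}  OUT={d:3; rest ⊤}
  B2:  IN={d:3; rest ⊤}  OUT={d:3, e:9; rest ⊤}
  B3:  IN={d:3, e:9; rest ⊤}  OUT={b:3, c:-4, d:3, e:9; rest ⊤}
  B4:  IN={b:3, c:-4, d:3, e:9; rest ⊤}  OUT={a:-4, b:3, c:-4, d:3, e:9, f:-1; rest ⊤}
  B5:  IN={a:-4, b:3, c:-4, d:3, e:9, f:-1; rest ⊤}  OUT={a:-4, b:-3, c:-4, d:3, e:9, f:-1; rest ⊤}
  B6:  IN={a:-4, b:-3, c:-4, d:3, e:9, f:-1; rest ⊤}  OUT={a:-4, b:3, c:-4, d:3, e:9, f:-1; rest ⊤}
  B7:  IN={a:-4, b:3, c:-4, d:3, e:9, f:-1; rest ⊤}  OUT={a:-4, b:3, c:27, d:3, e:9, f:-1; rest ⊤}

Merge at B3: IN[B3] = OUT[B2] = {a: ⊤, b: ⊤, c: ⊤, d: 3, e: 9, f: ⊤}
Applying B3's transfer function to that IN value gives OUT[B3] (row B3 above).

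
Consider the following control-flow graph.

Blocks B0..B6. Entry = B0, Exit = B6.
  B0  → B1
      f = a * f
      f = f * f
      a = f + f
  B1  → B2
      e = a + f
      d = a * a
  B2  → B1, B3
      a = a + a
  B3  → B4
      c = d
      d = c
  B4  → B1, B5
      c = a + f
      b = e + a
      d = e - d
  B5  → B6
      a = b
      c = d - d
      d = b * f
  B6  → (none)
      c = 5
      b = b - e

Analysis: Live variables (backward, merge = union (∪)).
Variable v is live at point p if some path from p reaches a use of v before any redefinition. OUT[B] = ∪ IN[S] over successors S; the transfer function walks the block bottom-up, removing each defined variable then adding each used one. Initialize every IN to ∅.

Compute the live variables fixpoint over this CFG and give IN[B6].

Fixpoint table:
  B0:   IN={a, f}   OUT={a, f}
  B1:   IN={a, f}   OUT={a, d, e, f}
  B2:   IN={a, d, e, f}   OUT={a, d, e, f}
  B3:   IN={a, d, e, f}   OUT={a, d, e, f}
  B4:   IN={a, d, e, f}   OUT={a, b, d, e, f}
  B5:   IN={b, d, e, f}   OUT={b, e}
  B6:   IN={b, e}   OUT={}

B6 is the boundary node: OUT[B6] = {}
Applying B6's transfer function to that OUT value gives IN[B6] (row B6 above).

Answer: {b, e}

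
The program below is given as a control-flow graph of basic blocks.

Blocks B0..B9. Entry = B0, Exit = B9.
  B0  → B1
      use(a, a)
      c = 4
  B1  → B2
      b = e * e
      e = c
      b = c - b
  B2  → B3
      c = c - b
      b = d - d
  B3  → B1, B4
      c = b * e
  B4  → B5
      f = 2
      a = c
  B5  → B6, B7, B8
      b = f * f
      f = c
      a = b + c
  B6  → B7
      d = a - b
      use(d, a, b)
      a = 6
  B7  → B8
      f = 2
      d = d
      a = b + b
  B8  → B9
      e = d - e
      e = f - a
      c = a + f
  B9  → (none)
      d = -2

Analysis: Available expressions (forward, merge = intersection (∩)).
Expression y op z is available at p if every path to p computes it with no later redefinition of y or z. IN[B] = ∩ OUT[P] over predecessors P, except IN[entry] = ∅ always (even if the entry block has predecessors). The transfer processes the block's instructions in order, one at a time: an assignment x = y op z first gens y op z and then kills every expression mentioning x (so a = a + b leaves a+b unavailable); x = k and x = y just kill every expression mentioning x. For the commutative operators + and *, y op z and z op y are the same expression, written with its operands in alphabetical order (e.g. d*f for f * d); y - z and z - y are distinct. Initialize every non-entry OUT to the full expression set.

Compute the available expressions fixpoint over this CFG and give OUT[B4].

Converged values:
  B0: | IN={} | OUT={}
  B1: | IN={} | OUT={}
  B2: | IN={} | OUT={d-d}
  B3: | IN={d-d} | OUT={b*e, d-d}
  B4: | IN={b*e, d-d} | OUT={b*e, d-d}
  B5: | IN={b*e, d-d} | OUT={b+c, d-d}
  B6: | IN={b+c, d-d} | OUT={b+c}
  B7: | IN={b+c} | OUT={b+b, b+c}
  B8: | IN={b+c} | OUT={a+f, f-a}
  B9: | IN={a+f, f-a} | OUT={a+f, f-a}

Merge at B4: IN[B4] = OUT[B3] = {b*e, d-d}
Applying B4's transfer function to that IN value gives OUT[B4] (row B4 above).

Answer: {b*e, d-d}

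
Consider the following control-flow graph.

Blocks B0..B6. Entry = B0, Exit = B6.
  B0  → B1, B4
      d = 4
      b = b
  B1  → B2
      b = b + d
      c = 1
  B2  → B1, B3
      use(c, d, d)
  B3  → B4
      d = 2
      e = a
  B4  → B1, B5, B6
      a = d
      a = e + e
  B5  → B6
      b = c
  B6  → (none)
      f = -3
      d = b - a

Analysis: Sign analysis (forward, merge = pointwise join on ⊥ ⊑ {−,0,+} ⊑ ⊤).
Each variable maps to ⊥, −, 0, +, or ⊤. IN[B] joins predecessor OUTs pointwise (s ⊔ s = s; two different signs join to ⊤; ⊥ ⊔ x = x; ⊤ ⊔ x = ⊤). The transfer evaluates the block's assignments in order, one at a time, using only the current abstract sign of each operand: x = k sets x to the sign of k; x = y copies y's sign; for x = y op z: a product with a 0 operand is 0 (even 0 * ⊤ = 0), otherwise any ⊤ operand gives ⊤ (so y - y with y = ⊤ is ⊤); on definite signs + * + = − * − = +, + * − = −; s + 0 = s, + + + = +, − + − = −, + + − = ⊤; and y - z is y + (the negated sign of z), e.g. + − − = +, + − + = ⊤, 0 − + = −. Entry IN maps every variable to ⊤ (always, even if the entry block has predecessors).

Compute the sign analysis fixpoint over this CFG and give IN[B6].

Per-block solution:
  B0: | IN=(all ⊤) | OUT={d:+; rest ⊤}
  B1: | IN={d:+; rest ⊤} | OUT={c:+, d:+; rest ⊤}
  B2: | IN={c:+, d:+; rest ⊤} | OUT={c:+, d:+; rest ⊤}
  B3: | IN={c:+, d:+; rest ⊤} | OUT={c:+, d:+; rest ⊤}
  B4: | IN={d:+; rest ⊤} | OUT={d:+; rest ⊤}
  B5: | IN={d:+; rest ⊤} | OUT={d:+; rest ⊤}
  B6: | IN={d:+; rest ⊤} | OUT={f:-; rest ⊤}

Merge at B6: IN[B6] = OUT[B4] ⊔ OUT[B5] = {a: ⊤, b: ⊤, c: ⊤, d: +, e: ⊤, f: ⊤}

Answer: {a: ⊤, b: ⊤, c: ⊤, d: +, e: ⊤, f: ⊤}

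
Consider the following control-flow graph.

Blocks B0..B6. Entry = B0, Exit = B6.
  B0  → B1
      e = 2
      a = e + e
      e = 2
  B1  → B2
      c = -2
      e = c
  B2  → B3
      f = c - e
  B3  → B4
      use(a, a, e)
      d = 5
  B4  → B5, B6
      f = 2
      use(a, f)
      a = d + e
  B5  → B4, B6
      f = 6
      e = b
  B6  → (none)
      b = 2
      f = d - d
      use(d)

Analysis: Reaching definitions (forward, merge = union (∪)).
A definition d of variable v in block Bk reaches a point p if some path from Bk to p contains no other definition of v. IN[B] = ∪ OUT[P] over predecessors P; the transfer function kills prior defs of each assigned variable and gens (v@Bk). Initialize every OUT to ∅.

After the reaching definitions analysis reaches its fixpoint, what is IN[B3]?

Answer: {a@B0, c@B1, e@B1, f@B2}

Trace:
Fixpoint table:
  B0: | IN={} | OUT={a@B0, e@B0}
  B1: | IN={a@B0, e@B0} | OUT={a@B0, c@B1, e@B1}
  B2: | IN={a@B0, c@B1, e@B1} | OUT={a@B0, c@B1, e@B1, f@B2}
  B3: | IN={a@B0, c@B1, e@B1, f@B2} | OUT={a@B0, c@B1, d@B3, e@B1, f@B2}
  B4: | IN={a@B0, a@B4, c@B1, d@B3, e@B1, e@B5, f@B2, f@B5} | OUT={a@B4, c@B1, d@B3, e@B1, e@B5, f@B4}
  B5: | IN={a@B4, c@B1, d@B3, e@B1, e@B5, f@B4} | OUT={a@B4, c@B1, d@B3, e@B5, f@B5}
  B6: | IN={a@B4, c@B1, d@B3, e@B1, e@B5, f@B4, f@B5} | OUT={a@B4, b@B6, c@B1, d@B3, e@B1, e@B5, f@B6}

Merge at B3: IN[B3] = OUT[B2] = {a@B0, c@B1, e@B1, f@B2}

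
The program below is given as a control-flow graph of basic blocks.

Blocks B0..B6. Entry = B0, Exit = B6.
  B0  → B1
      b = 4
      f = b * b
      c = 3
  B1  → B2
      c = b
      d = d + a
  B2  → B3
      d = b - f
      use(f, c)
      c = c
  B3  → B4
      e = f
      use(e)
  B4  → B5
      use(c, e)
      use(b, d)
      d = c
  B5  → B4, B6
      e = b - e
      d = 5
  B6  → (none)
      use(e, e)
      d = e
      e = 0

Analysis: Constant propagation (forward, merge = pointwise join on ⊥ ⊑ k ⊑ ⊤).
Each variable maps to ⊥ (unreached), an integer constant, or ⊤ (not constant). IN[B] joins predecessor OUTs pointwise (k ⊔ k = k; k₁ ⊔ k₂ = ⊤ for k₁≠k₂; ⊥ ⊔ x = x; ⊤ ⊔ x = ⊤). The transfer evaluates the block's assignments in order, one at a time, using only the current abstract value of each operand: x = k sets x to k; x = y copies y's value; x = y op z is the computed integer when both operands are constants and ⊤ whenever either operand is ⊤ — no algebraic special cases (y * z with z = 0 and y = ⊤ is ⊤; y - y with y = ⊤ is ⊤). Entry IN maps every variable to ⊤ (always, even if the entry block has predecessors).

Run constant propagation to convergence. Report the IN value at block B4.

Answer: {a: ⊤, b: 4, c: 4, d: ⊤, e: ⊤, f: 16}

Trace:
Converged values:
  B0:   IN=(all ⊤)   OUT={b:4, c:3, f:16; rest ⊤}
  B1:   IN={b:4, c:3, f:16; rest ⊤}   OUT={b:4, c:4, f:16; rest ⊤}
  B2:   IN={b:4, c:4, f:16; rest ⊤}   OUT={b:4, c:4, d:-12, f:16; rest ⊤}
  B3:   IN={b:4, c:4, d:-12, f:16; rest ⊤}   OUT={b:4, c:4, d:-12, e:16, f:16; rest ⊤}
  B4:   IN={b:4, c:4, f:16; rest ⊤}   OUT={b:4, c:4, d:4, f:16; rest ⊤}
  B5:   IN={b:4, c:4, d:4, f:16; rest ⊤}   OUT={b:4, c:4, d:5, f:16; rest ⊤}
  B6:   IN={b:4, c:4, d:5, f:16; rest ⊤}   OUT={b:4, c:4, e:0, f:16; rest ⊤}

Merge at B4: IN[B4] = OUT[B3] ⊔ OUT[B5] = {a: ⊤, b: 4, c: 4, d: ⊤, e: ⊤, f: 16}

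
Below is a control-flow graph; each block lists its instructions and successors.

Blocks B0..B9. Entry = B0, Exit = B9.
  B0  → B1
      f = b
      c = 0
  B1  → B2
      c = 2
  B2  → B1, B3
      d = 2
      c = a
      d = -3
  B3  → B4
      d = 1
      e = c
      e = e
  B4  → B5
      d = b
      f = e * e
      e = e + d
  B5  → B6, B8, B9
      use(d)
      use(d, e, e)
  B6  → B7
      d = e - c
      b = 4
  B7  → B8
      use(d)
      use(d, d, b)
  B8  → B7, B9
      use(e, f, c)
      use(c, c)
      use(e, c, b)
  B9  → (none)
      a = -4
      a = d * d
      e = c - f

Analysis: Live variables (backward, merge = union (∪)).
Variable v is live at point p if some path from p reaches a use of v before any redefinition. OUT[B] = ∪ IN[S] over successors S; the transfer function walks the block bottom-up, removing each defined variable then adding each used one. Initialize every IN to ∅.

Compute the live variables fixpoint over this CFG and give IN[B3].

Converged values:
  B0:  IN={a, b}  OUT={a, b}
  B1:  IN={a, b}  OUT={a, b}
  B2:  IN={a, b}  OUT={a, b, c}
  B3:  IN={b, c}  OUT={b, c, e}
  B4:  IN={b, c, e}  OUT={b, c, d, e, f}
  B5:  IN={b, c, d, e, f}  OUT={b, c, d, e, f}
  B6:  IN={c, e, f}  OUT={b, c, d, e, f}
  B7:  IN={b, c, d, e, f}  OUT={b, c, d, e, f}
  B8:  IN={b, c, d, e, f}  OUT={b, c, d, e, f}
  B9:  IN={c, d, f}  OUT={}

Merge at B3: OUT[B3] = IN[B4] = {b, c, e}
Applying B3's transfer function to that OUT value gives IN[B3] (row B3 above).

Answer: {b, c}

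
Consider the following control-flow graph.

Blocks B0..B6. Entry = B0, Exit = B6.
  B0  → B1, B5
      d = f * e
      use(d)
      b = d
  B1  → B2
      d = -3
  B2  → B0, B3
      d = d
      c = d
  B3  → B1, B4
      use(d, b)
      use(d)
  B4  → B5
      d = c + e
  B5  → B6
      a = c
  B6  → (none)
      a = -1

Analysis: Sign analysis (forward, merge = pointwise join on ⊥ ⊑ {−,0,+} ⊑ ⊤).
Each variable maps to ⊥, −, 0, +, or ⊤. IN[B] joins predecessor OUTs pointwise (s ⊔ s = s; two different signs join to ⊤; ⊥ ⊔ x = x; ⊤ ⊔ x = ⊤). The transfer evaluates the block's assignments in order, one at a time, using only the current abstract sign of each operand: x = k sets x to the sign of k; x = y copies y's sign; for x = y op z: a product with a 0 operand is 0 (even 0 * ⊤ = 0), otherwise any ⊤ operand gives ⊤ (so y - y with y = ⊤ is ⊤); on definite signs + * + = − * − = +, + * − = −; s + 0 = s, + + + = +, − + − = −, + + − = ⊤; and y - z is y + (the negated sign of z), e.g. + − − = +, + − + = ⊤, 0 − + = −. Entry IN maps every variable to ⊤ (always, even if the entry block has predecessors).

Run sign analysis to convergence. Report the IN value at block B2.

Answer: {a: ⊤, b: ⊤, c: ⊤, d: -, e: ⊤, f: ⊤}

Working:
Converged values:
  B0:   IN=(all ⊤)   OUT=(all ⊤)
  B1:   IN=(all ⊤)   OUT={d:-; rest ⊤}
  B2:   IN={d:-; rest ⊤}   OUT={c:-, d:-; rest ⊤}
  B3:   IN={c:-, d:-; rest ⊤}   OUT={c:-, d:-; rest ⊤}
  B4:   IN={c:-, d:-; rest ⊤}   OUT={c:-; rest ⊤}
  B5:   IN=(all ⊤)   OUT=(all ⊤)
  B6:   IN=(all ⊤)   OUT={a:-; rest ⊤}

Merge at B2: IN[B2] = OUT[B1] = {a: ⊤, b: ⊤, c: ⊤, d: -, e: ⊤, f: ⊤}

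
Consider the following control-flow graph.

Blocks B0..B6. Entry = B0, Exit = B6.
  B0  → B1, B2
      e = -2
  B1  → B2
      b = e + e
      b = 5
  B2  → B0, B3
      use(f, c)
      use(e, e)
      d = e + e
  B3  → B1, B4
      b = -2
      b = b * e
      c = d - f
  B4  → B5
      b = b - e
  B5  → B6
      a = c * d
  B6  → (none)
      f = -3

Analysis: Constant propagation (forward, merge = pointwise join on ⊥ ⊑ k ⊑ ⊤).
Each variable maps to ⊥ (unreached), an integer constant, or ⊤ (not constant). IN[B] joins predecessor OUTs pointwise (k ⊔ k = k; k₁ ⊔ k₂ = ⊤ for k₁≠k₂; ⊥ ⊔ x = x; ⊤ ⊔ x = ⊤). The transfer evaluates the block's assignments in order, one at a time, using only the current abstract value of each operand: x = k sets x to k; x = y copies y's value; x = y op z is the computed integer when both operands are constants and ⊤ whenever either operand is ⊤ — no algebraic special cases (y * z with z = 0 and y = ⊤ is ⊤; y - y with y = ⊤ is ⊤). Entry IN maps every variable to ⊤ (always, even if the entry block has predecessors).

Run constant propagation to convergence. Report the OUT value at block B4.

Answer: {a: ⊤, b: 6, c: ⊤, d: -4, e: -2, f: ⊤}

Working:
Fixpoint table:
  B0:  IN=(all ⊤)  OUT={e:-2; rest ⊤}
  B1:  IN={e:-2; rest ⊤}  OUT={b:5, e:-2; rest ⊤}
  B2:  IN={e:-2; rest ⊤}  OUT={d:-4, e:-2; rest ⊤}
  B3:  IN={d:-4, e:-2; rest ⊤}  OUT={b:4, d:-4, e:-2; rest ⊤}
  B4:  IN={b:4, d:-4, e:-2; rest ⊤}  OUT={b:6, d:-4, e:-2; rest ⊤}
  B5:  IN={b:6, d:-4, e:-2; rest ⊤}  OUT={b:6, d:-4, e:-2; rest ⊤}
  B6:  IN={b:6, d:-4, e:-2; rest ⊤}  OUT={b:6, d:-4, e:-2, f:-3; rest ⊤}

Merge at B4: IN[B4] = OUT[B3] = {a: ⊤, b: 4, c: ⊤, d: -4, e: -2, f: ⊤}
Applying B4's transfer function to that IN value gives OUT[B4] (row B4 above).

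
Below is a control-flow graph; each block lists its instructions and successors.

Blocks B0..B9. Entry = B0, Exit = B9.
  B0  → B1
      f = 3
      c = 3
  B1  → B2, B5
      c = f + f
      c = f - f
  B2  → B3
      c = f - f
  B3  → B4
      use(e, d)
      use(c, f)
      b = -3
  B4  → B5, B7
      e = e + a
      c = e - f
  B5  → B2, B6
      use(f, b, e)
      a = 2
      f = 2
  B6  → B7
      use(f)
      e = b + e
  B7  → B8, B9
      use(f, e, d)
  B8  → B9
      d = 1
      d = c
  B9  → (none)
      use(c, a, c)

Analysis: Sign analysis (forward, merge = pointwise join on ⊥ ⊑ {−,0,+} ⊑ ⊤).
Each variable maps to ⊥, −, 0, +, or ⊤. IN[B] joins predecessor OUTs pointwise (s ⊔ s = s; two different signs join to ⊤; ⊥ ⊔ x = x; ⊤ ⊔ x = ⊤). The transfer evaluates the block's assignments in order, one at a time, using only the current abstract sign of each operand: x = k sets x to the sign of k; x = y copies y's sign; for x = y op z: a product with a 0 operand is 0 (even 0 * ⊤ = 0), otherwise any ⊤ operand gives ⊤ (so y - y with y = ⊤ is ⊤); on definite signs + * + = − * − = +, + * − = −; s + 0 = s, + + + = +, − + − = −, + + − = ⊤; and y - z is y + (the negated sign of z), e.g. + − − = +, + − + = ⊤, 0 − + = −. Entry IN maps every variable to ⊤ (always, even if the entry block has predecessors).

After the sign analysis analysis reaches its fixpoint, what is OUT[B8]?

Answer: {a: ⊤, b: ⊤, c: ⊤, d: ⊤, e: ⊤, f: +}

Working:
Converged values:
  B0: | IN=(all ⊤) | OUT={c:+, f:+; rest ⊤}
  B1: | IN={c:+, f:+; rest ⊤} | OUT={f:+; rest ⊤}
  B2: | IN={f:+; rest ⊤} | OUT={f:+; rest ⊤}
  B3: | IN={f:+; rest ⊤} | OUT={b:-, f:+; rest ⊤}
  B4: | IN={b:-, f:+; rest ⊤} | OUT={b:-, f:+; rest ⊤}
  B5: | IN={f:+; rest ⊤} | OUT={a:+, f:+; rest ⊤}
  B6: | IN={a:+, f:+; rest ⊤} | OUT={a:+, f:+; rest ⊤}
  B7: | IN={f:+; rest ⊤} | OUT={f:+; rest ⊤}
  B8: | IN={f:+; rest ⊤} | OUT={f:+; rest ⊤}
  B9: | IN={f:+; rest ⊤} | OUT={f:+; rest ⊤}

Merge at B8: IN[B8] = OUT[B7] = {a: ⊤, b: ⊤, c: ⊤, d: ⊤, e: ⊤, f: +}
Applying B8's transfer function to that IN value gives OUT[B8] (row B8 above).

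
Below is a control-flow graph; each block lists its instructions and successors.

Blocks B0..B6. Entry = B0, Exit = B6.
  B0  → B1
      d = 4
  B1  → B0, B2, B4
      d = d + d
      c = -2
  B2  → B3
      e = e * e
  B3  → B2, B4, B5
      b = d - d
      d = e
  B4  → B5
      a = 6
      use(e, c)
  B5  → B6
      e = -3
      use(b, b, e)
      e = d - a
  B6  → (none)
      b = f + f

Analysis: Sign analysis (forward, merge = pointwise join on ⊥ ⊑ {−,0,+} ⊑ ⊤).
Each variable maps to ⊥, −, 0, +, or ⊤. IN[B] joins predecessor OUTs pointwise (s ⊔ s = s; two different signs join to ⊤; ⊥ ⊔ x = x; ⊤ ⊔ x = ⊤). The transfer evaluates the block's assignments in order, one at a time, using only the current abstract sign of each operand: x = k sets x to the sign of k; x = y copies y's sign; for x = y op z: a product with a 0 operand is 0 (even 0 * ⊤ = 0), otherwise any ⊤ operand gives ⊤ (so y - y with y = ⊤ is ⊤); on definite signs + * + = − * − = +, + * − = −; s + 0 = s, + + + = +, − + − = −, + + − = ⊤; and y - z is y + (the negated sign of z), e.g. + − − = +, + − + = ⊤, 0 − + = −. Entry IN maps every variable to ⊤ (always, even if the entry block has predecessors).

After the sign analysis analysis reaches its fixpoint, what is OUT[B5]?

Answer: {a: ⊤, b: ⊤, c: -, d: ⊤, e: ⊤, f: ⊤}

Trace:
Fixpoint table:
  B0:  IN=(all ⊤)  OUT={d:+; rest ⊤}
  B1:  IN={d:+; rest ⊤}  OUT={c:-, d:+; rest ⊤}
  B2:  IN={c:-; rest ⊤}  OUT={c:-; rest ⊤}
  B3:  IN={c:-; rest ⊤}  OUT={c:-; rest ⊤}
  B4:  IN={c:-; rest ⊤}  OUT={a:+, c:-; rest ⊤}
  B5:  IN={c:-; rest ⊤}  OUT={c:-; rest ⊤}
  B6:  IN={c:-; rest ⊤}  OUT={c:-; rest ⊤}

Merge at B5: IN[B5] = OUT[B3] ⊔ OUT[B4] = {a: ⊤, b: ⊤, c: -, d: ⊤, e: ⊤, f: ⊤}
Applying B5's transfer function to that IN value gives OUT[B5] (row B5 above).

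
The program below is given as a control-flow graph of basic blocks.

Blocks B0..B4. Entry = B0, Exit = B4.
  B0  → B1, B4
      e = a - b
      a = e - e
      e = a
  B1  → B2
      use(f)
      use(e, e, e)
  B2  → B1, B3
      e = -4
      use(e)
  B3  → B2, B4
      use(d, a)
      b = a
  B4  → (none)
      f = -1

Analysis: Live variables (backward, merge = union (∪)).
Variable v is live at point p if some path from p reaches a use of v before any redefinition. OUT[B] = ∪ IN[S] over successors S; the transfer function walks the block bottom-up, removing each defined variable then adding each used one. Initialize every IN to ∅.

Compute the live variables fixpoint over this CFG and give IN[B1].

Per-block solution:
  B0: | IN={a, b, d, f} | OUT={a, d, e, f}
  B1: | IN={a, d, e, f} | OUT={a, d, f}
  B2: | IN={a, d, f} | OUT={a, d, e, f}
  B3: | IN={a, d, f} | OUT={a, d, f}
  B4: | IN={} | OUT={}

Merge at B1: OUT[B1] = IN[B2] = {a, d, f}
Applying B1's transfer function to that OUT value gives IN[B1] (row B1 above).

Answer: {a, d, e, f}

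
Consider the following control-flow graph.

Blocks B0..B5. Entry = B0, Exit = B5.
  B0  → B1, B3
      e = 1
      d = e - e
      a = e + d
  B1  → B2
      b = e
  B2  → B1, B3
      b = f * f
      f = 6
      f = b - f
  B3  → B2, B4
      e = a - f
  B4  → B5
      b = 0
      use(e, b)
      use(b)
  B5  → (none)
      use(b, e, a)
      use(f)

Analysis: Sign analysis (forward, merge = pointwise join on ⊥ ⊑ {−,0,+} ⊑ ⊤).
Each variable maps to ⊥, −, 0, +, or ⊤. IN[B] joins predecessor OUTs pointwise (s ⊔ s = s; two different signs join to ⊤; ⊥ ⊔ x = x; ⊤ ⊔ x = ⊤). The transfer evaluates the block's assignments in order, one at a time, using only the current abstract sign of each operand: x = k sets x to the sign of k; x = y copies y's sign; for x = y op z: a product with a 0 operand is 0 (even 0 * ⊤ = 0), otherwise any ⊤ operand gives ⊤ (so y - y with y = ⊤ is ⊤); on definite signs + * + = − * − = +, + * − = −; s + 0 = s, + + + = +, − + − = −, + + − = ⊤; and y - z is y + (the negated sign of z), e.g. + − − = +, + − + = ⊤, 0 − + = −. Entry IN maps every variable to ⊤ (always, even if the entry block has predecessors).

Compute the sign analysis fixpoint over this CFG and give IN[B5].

Fixpoint table:
  B0: | IN=(all ⊤) | OUT={e:+; rest ⊤}
  B1: | IN=(all ⊤) | OUT=(all ⊤)
  B2: | IN=(all ⊤) | OUT=(all ⊤)
  B3: | IN=(all ⊤) | OUT=(all ⊤)
  B4: | IN=(all ⊤) | OUT={b:0; rest ⊤}
  B5: | IN={b:0; rest ⊤} | OUT={b:0; rest ⊤}

Merge at B5: IN[B5] = OUT[B4] = {a: ⊤, b: 0, c: ⊤, d: ⊤, e: ⊤, f: ⊤}

Answer: {a: ⊤, b: 0, c: ⊤, d: ⊤, e: ⊤, f: ⊤}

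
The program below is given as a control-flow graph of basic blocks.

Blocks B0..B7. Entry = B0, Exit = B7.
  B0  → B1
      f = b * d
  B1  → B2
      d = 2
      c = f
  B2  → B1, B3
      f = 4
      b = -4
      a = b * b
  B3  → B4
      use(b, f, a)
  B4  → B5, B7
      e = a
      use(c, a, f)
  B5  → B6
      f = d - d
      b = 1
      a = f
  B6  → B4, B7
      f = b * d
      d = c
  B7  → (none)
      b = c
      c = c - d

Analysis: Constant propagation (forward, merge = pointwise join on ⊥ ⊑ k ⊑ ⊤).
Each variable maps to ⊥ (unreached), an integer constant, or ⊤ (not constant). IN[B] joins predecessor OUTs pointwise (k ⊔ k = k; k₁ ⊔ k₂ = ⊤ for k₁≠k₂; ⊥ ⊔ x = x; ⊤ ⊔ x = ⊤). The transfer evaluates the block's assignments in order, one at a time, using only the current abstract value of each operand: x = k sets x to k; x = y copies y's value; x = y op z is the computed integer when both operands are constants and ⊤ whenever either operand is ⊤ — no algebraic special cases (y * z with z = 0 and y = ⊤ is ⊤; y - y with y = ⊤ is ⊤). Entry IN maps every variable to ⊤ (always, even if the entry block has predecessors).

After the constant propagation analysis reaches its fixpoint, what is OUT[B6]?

Converged values:
  B0:  IN=(all ⊤)  OUT=(all ⊤)
  B1:  IN=(all ⊤)  OUT={d:2; rest ⊤}
  B2:  IN={d:2; rest ⊤}  OUT={a:16, b:-4, d:2, f:4; rest ⊤}
  B3:  IN={a:16, b:-4, d:2, f:4; rest ⊤}  OUT={a:16, b:-4, d:2, f:4; rest ⊤}
  B4:  IN=(all ⊤)  OUT=(all ⊤)
  B5:  IN=(all ⊤)  OUT={b:1; rest ⊤}
  B6:  IN={b:1; rest ⊤}  OUT={b:1; rest ⊤}
  B7:  IN=(all ⊤)  OUT=(all ⊤)

Merge at B6: IN[B6] = OUT[B5] = {a: ⊤, b: 1, c: ⊤, d: ⊤, e: ⊤, f: ⊤}
Applying B6's transfer function to that IN value gives OUT[B6] (row B6 above).

Answer: {a: ⊤, b: 1, c: ⊤, d: ⊤, e: ⊤, f: ⊤}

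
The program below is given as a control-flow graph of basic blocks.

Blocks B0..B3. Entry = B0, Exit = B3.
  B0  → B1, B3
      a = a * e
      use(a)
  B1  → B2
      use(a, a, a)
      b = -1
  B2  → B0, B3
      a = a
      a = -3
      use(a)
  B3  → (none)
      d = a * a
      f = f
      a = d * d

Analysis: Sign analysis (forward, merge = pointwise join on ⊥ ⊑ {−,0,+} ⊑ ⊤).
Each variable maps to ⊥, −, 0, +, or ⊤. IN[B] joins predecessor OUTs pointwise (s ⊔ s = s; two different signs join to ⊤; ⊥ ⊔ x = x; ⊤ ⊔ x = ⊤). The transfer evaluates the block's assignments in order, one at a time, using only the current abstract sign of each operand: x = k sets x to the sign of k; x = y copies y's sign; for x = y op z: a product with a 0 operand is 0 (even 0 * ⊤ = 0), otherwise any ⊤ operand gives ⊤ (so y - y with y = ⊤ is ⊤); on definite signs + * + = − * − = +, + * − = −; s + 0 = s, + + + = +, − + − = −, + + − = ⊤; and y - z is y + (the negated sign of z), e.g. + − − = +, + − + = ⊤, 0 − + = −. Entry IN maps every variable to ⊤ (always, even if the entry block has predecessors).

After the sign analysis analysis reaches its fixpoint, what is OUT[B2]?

Per-block solution:
  B0:   IN=(all ⊤)   OUT=(all ⊤)
  B1:   IN=(all ⊤)   OUT={b:-; rest ⊤}
  B2:   IN={b:-; rest ⊤}   OUT={a:-, b:-; rest ⊤}
  B3:   IN=(all ⊤)   OUT=(all ⊤)

Merge at B2: IN[B2] = OUT[B1] = {a: ⊤, b: -, c: ⊤, d: ⊤, e: ⊤, f: ⊤}
Applying B2's transfer function to that IN value gives OUT[B2] (row B2 above).

Answer: {a: -, b: -, c: ⊤, d: ⊤, e: ⊤, f: ⊤}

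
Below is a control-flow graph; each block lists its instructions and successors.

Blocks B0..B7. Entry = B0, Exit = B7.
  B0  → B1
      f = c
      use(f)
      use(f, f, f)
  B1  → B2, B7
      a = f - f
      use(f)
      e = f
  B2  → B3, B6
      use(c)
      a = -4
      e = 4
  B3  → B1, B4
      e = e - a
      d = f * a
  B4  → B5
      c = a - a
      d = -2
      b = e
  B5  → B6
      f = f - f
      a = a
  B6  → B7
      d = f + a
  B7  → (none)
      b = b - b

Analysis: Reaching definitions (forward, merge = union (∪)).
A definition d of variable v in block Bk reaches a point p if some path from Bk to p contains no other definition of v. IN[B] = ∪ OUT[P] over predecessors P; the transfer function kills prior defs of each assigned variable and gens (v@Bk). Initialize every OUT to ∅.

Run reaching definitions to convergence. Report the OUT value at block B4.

Per-block solution:
  B0:  IN={}  OUT={f@B0}
  B1:  IN={a@B2, d@B3, e@B3, f@B0}  OUT={a@B1, d@B3, e@B1, f@B0}
  B2:  IN={a@B1, d@B3, e@B1, f@B0}  OUT={a@B2, d@B3, e@B2, f@B0}
  B3:  IN={a@B2, d@B3, e@B2, f@B0}  OUT={a@B2, d@B3, e@B3, f@B0}
  B4:  IN={a@B2, d@B3, e@B3, f@B0}  OUT={a@B2, b@B4, c@B4, d@B4, e@B3, f@B0}
  B5:  IN={a@B2, b@B4, c@B4, d@B4, e@B3, f@B0}  OUT={a@B5, b@B4, c@B4, d@B4, e@B3, f@B5}
  B6:  IN={a@B2, a@B5, b@B4, c@B4, d@B3, d@B4, e@B2, e@B3, f@B0, f@B5}  OUT={a@B2, a@B5, b@B4, c@B4, d@B6, e@B2, e@B3, f@B0, f@B5}
  B7:  IN={a@B1, a@B2, a@B5, b@B4, c@B4, d@B3, d@B6, e@B1, e@B2, e@B3, f@B0, f@B5}  OUT={a@B1, a@B2, a@B5, b@B7, c@B4, d@B3, d@B6, e@B1, e@B2, e@B3, f@B0, f@B5}

Merge at B4: IN[B4] = OUT[B3] = {a@B2, d@B3, e@B3, f@B0}
Applying B4's transfer function to that IN value gives OUT[B4] (row B4 above).

Answer: {a@B2, b@B4, c@B4, d@B4, e@B3, f@B0}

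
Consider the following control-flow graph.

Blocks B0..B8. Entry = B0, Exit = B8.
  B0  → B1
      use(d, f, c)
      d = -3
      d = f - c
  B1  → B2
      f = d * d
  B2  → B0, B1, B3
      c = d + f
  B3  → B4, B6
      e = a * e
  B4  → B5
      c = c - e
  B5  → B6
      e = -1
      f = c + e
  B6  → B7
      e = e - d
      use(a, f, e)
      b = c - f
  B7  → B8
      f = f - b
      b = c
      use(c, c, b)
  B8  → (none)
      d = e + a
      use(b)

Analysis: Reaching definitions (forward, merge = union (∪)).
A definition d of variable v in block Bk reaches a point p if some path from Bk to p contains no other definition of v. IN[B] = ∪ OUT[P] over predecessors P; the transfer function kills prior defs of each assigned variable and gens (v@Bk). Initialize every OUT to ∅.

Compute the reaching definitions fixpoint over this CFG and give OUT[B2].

Converged values:
  B0:  IN={c@B2, d@B0, f@B1}  OUT={c@B2, d@B0, f@B1}
  B1:  IN={c@B2, d@B0, f@B1}  OUT={c@B2, d@B0, f@B1}
  B2:  IN={c@B2, d@B0, f@B1}  OUT={c@B2, d@B0, f@B1}
  B3:  IN={c@B2, d@B0, f@B1}  OUT={c@B2, d@B0, e@B3, f@B1}
  B4:  IN={c@B2, d@B0, e@B3, f@B1}  OUT={c@B4, d@B0, e@B3, f@B1}
  B5:  IN={c@B4, d@B0, e@B3, f@B1}  OUT={c@B4, d@B0, e@B5, f@B5}
  B6:  IN={c@B2, c@B4, d@B0, e@B3, e@B5, f@B1, f@B5}  OUT={b@B6, c@B2, c@B4, d@B0, e@B6, f@B1, f@B5}
  B7:  IN={b@B6, c@B2, c@B4, d@B0, e@B6, f@B1, f@B5}  OUT={b@B7, c@B2, c@B4, d@B0, e@B6, f@B7}
  B8:  IN={b@B7, c@B2, c@B4, d@B0, e@B6, f@B7}  OUT={b@B7, c@B2, c@B4, d@B8, e@B6, f@B7}

Merge at B2: IN[B2] = OUT[B1] = {c@B2, d@B0, f@B1}
Applying B2's transfer function to that IN value gives OUT[B2] (row B2 above).

Answer: {c@B2, d@B0, f@B1}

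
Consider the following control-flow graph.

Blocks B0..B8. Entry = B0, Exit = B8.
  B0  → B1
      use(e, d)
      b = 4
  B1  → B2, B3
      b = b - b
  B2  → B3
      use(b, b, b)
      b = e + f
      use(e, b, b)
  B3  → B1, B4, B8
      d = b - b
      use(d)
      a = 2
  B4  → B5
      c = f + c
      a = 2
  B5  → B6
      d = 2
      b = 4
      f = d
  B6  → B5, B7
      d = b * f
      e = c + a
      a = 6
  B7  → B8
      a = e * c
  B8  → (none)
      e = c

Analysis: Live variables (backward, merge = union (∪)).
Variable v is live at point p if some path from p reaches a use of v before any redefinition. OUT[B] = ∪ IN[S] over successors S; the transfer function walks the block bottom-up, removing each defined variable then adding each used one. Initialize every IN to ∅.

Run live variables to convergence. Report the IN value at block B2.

Fixpoint table:
  B0: | IN={c, d, e, f} | OUT={b, c, e, f}
  B1: | IN={b, c, e, f} | OUT={b, c, e, f}
  B2: | IN={b, c, e, f} | OUT={b, c, e, f}
  B3: | IN={b, c, e, f} | OUT={b, c, e, f}
  B4: | IN={c, f} | OUT={a, c}
  B5: | IN={a, c} | OUT={a, b, c, f}
  B6: | IN={a, b, c, f} | OUT={a, c, e}
  B7: | IN={c, e} | OUT={c}
  B8: | IN={c} | OUT={}

Merge at B2: OUT[B2] = IN[B3] = {b, c, e, f}
Applying B2's transfer function to that OUT value gives IN[B2] (row B2 above).

Answer: {b, c, e, f}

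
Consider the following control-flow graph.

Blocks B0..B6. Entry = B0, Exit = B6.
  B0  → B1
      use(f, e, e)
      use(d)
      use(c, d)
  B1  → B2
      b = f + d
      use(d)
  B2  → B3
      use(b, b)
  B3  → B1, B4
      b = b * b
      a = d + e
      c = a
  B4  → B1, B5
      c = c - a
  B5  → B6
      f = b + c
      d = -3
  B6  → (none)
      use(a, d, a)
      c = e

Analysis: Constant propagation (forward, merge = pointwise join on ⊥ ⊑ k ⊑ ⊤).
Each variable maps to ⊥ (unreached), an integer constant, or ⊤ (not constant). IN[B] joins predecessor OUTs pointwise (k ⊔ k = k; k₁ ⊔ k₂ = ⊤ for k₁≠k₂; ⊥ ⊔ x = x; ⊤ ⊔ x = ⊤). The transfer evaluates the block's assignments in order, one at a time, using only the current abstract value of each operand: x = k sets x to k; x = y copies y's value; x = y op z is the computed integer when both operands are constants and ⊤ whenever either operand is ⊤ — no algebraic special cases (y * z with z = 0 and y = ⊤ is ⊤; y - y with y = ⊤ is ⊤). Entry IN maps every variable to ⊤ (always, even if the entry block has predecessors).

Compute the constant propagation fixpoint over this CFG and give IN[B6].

Answer: {a: ⊤, b: ⊤, c: ⊤, d: -3, e: ⊤, f: ⊤}

Derivation:
Per-block solution:
  B0:   IN=(all ⊤)   OUT=(all ⊤)
  B1:   IN=(all ⊤)   OUT=(all ⊤)
  B2:   IN=(all ⊤)   OUT=(all ⊤)
  B3:   IN=(all ⊤)   OUT=(all ⊤)
  B4:   IN=(all ⊤)   OUT=(all ⊤)
  B5:   IN=(all ⊤)   OUT={d:-3; rest ⊤}
  B6:   IN={d:-3; rest ⊤}   OUT={d:-3; rest ⊤}

Merge at B6: IN[B6] = OUT[B5] = {a: ⊤, b: ⊤, c: ⊤, d: -3, e: ⊤, f: ⊤}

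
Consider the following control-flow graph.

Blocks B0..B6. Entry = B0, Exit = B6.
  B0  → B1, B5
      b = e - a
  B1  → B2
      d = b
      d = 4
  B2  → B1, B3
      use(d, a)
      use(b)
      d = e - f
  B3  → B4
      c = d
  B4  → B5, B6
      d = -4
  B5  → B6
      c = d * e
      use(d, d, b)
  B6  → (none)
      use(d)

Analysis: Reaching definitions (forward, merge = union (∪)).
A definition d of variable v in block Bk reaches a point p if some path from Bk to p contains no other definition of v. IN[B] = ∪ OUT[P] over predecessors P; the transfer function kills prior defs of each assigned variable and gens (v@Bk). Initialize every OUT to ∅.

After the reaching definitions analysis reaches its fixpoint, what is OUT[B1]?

Fixpoint table:
  B0:  IN={}  OUT={b@B0}
  B1:  IN={b@B0, d@B2}  OUT={b@B0, d@B1}
  B2:  IN={b@B0, d@B1}  OUT={b@B0, d@B2}
  B3:  IN={b@B0, d@B2}  OUT={b@B0, c@B3, d@B2}
  B4:  IN={b@B0, c@B3, d@B2}  OUT={b@B0, c@B3, d@B4}
  B5:  IN={b@B0, c@B3, d@B4}  OUT={b@B0, c@B5, d@B4}
  B6:  IN={b@B0, c@B3, c@B5, d@B4}  OUT={b@B0, c@B3, c@B5, d@B4}

Merge at B1: IN[B1] = OUT[B0] ⊔ OUT[B2] = {b@B0, d@B2}
Applying B1's transfer function to that IN value gives OUT[B1] (row B1 above).

Answer: {b@B0, d@B1}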